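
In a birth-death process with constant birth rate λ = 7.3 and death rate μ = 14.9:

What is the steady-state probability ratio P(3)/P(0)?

For constant rates: P(n)/P(0) = (λ/μ)^n
P(3)/P(0) = (7.3/14.9)^3 = 0.4899^3 = 0.1176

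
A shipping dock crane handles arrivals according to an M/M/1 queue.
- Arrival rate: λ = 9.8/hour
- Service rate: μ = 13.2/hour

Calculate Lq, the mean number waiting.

ρ = λ/μ = 9.8/13.2 = 0.7424
For M/M/1: Lq = λ²/(μ(μ-λ))
Lq = 96.04/(13.2 × 3.40)
Lq = 2.1399 containers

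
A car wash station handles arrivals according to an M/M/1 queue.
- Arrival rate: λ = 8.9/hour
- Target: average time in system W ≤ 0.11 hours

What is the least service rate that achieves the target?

For M/M/1: W = 1/(μ-λ)
Need W ≤ 0.11, so 1/(μ-λ) ≤ 0.11
μ - λ ≥ 1/0.11 = 9.0909
μ ≥ 8.9 + 9.0909 = 17.9909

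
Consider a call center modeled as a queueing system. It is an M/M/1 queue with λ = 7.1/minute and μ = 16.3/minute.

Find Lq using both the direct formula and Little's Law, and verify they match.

Method 1 (direct): Lq = λ²/(μ(μ-λ)) = 50.41/(16.3 × 9.20) = 0.3362

Method 2 (Little's Law):
W = 1/(μ-λ) = 1/9.20 = 0.1087
Wq = W - 1/μ = 0.1087 - 0.06135 = 0.04735
Lq = λWq = 7.1 × 0.04735 = 0.3362 ✔ (matches Method 1)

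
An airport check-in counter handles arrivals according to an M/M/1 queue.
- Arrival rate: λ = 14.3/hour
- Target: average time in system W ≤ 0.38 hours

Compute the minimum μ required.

For M/M/1: W = 1/(μ-λ)
Need W ≤ 0.38, so 1/(μ-λ) ≤ 0.38
μ - λ ≥ 1/0.38 = 2.6316
μ ≥ 14.3 + 2.6316 = 16.9316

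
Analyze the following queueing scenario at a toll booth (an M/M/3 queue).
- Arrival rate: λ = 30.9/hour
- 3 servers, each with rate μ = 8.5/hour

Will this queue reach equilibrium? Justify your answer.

Stability requires ρ = λ/(cμ) < 1
ρ = 30.9/(3 × 8.5) = 30.9/25.50 = 1.2118
Since 1.2118 ≥ 1, the system is UNSTABLE.
Need c > λ/μ = 30.9/8.5 = 3.64.
Minimum servers needed: c = 4.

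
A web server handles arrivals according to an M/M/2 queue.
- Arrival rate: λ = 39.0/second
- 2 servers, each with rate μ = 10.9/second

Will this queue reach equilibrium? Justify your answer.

Stability requires ρ = λ/(cμ) < 1
ρ = 39.0/(2 × 10.9) = 39.0/21.80 = 1.7890
Since 1.7890 ≥ 1, the system is UNSTABLE.
Need c > λ/μ = 39.0/10.9 = 3.58.
Minimum servers needed: c = 4.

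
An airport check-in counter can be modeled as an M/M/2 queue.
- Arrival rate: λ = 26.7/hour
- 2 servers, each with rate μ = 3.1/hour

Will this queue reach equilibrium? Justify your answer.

Stability requires ρ = λ/(cμ) < 1
ρ = 26.7/(2 × 3.1) = 26.7/6.20 = 4.3065
Since 4.3065 ≥ 1, the system is UNSTABLE.
Need c > λ/μ = 26.7/3.1 = 8.61.
Minimum servers needed: c = 9.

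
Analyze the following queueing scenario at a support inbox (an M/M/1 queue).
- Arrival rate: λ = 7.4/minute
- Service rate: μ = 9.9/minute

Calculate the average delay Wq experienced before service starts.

First, compute utilization: ρ = λ/μ = 7.4/9.9 = 0.7475
For M/M/1: Wq = λ/(μ(μ-λ))
Wq = 7.4/(9.9 × (9.9-7.4))
Wq = 7.4/(9.9 × 2.50)
Wq = 0.2990 minutes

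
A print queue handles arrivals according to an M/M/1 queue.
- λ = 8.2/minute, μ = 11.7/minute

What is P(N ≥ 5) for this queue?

ρ = λ/μ = 8.2/11.7 = 0.70085
P(N ≥ n) = ρⁿ
P(N ≥ 5) = 0.70085^5
P(N ≥ 5) = 0.1691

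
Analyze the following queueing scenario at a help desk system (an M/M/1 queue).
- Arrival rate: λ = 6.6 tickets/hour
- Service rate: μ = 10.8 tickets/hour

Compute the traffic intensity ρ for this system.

Server utilization: ρ = λ/μ
ρ = 6.6/10.8 = 0.6111
The server is busy 61.11% of the time.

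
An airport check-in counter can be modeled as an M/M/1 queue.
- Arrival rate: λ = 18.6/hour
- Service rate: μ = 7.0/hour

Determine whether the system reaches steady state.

Stability requires ρ = λ/(cμ) < 1
ρ = 18.6/(1 × 7.0) = 18.6/7.00 = 2.6571
Since 2.6571 ≥ 1, the system is UNSTABLE.
Queue grows without bound. Need μ > λ = 18.6.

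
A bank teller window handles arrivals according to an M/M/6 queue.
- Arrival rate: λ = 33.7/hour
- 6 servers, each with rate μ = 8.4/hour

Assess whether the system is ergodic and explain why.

Stability requires ρ = λ/(cμ) < 1
ρ = 33.7/(6 × 8.4) = 33.7/50.40 = 0.6687
Since 0.6687 < 1, the system is STABLE.
The servers are busy 66.87% of the time.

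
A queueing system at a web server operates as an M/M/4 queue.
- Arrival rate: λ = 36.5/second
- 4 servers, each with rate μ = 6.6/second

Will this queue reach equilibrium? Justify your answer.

Stability requires ρ = λ/(cμ) < 1
ρ = 36.5/(4 × 6.6) = 36.5/26.40 = 1.3826
Since 1.3826 ≥ 1, the system is UNSTABLE.
Need c > λ/μ = 36.5/6.6 = 5.53.
Minimum servers needed: c = 6.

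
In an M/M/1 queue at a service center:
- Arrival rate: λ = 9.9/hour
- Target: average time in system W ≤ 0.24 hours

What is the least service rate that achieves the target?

For M/M/1: W = 1/(μ-λ)
Need W ≤ 0.24, so 1/(μ-λ) ≤ 0.24
μ - λ ≥ 1/0.24 = 4.1667
μ ≥ 9.9 + 4.1667 = 14.0667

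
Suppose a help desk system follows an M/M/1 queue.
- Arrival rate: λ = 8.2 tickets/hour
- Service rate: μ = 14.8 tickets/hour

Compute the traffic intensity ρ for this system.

Server utilization: ρ = λ/μ
ρ = 8.2/14.8 = 0.5541
The server is busy 55.41% of the time.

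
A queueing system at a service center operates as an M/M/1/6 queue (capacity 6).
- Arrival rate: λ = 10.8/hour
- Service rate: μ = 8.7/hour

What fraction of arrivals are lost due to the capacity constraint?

ρ = λ/μ = 10.8/8.7 = 1.24138
P₀ = (1-ρ)/(1-ρ^(K+1)) = (1-1.24138)/(1-1.24138^7) = -0.24138/-3.5429 = 0.06813
P_K = P₀×ρ^K = 0.06813 × 1.24138^6 = 0.06813 × 3.6596 = 0.2493
Blocking probability = 24.93%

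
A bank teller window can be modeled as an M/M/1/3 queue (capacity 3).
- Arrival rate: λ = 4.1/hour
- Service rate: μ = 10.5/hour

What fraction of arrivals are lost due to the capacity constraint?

ρ = λ/μ = 4.1/10.5 = 0.39048
P₀ = (1-ρ)/(1-ρ^(K+1)) = (1-0.39048)/(1-0.39048^4) = 0.6095/0.9768 = 0.6240
P_K = P₀×ρ^K = 0.6240 × 0.39048^3 = 0.6240 × 0.05954 = 0.03715
Blocking probability = 3.72%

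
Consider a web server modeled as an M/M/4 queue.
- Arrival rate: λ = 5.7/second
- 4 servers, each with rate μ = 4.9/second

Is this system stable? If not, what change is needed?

Stability requires ρ = λ/(cμ) < 1
ρ = 5.7/(4 × 4.9) = 5.7/19.60 = 0.2908
Since 0.2908 < 1, the system is STABLE.
The servers are busy 29.08% of the time.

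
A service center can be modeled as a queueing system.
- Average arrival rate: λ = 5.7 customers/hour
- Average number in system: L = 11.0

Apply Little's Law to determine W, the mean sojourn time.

Little's Law: L = λW, so W = L/λ
W = 11.0/5.7 = 1.9298 hours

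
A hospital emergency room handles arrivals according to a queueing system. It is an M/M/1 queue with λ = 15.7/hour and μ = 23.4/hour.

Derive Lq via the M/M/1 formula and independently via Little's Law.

Method 1 (direct): Lq = λ²/(μ(μ-λ)) = 246.49/(23.4 × 7.70) = 1.3680

Method 2 (Little's Law):
W = 1/(μ-λ) = 1/7.70 = 0.12987
Wq = W - 1/μ = 0.12987 - 0.042735 = 0.087135
Lq = λWq = 15.7 × 0.087135 = 1.3680 ✔ (matches Method 1)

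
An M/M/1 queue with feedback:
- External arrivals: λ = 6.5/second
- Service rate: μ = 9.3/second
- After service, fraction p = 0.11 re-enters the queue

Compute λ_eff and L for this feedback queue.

Effective arrival rate: λ_eff = λ/(1-p) = 6.5/(1-0.11) = 6.5/0.89 = 7.3034
ρ = λ_eff/μ = 7.3034/9.3 = 0.78531
L = ρ/(1-ρ) = 0.78531/(1-0.78531) = 3.6579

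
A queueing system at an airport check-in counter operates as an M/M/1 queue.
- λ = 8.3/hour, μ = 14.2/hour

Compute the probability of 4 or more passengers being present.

ρ = λ/μ = 8.3/14.2 = 0.5845
P(N ≥ n) = ρⁿ
P(N ≥ 4) = 0.5845^4
P(N ≥ 4) = 0.1167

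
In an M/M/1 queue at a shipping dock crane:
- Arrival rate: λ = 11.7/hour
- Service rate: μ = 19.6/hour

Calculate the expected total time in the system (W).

First, compute utilization: ρ = λ/μ = 11.7/19.6 = 0.5969
For M/M/1: W = 1/(μ-λ)
W = 1/(19.6-11.7) = 1/7.90
W = 0.1266 hours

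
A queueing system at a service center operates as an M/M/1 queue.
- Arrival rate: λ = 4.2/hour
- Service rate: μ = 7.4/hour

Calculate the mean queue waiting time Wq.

First, compute utilization: ρ = λ/μ = 4.2/7.4 = 0.5676
For M/M/1: Wq = λ/(μ(μ-λ))
Wq = 4.2/(7.4 × (7.4-4.2))
Wq = 4.2/(7.4 × 3.20)
Wq = 0.1774 hours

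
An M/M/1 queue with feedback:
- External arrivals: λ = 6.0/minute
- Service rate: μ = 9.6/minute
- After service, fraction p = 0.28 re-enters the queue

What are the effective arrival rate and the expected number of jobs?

Effective arrival rate: λ_eff = λ/(1-p) = 6.0/(1-0.28) = 6.0/0.72 = 8.3333333
ρ = λ_eff/μ = 8.3333333/9.6 = 0.8680556
L = ρ/(1-ρ) = 0.8680556/(1-0.8680556) = 6.5789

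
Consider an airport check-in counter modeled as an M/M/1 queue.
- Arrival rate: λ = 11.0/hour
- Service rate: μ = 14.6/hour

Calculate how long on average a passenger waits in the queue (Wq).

First, compute utilization: ρ = λ/μ = 11.0/14.6 = 0.7534
For M/M/1: Wq = λ/(μ(μ-λ))
Wq = 11.0/(14.6 × (14.6-11.0))
Wq = 11.0/(14.6 × 3.60)
Wq = 0.2093 hours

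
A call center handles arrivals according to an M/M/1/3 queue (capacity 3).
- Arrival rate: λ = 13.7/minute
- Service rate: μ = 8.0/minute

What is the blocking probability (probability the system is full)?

ρ = λ/μ = 13.7/8.0 = 1.7125
P₀ = (1-ρ)/(1-ρ^(K+1)) = (1-1.7125)/(1-1.7125^4) = -0.7125/-7.6005 = 0.09374
P_K = P₀×ρ^K = 0.09374 × 1.7125^3 = 0.09374 × 5.0222 = 0.4708
Blocking probability = 47.08%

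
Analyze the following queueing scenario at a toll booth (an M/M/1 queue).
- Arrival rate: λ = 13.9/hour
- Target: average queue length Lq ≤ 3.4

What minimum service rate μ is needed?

For M/M/1: Lq = λ²/(μ(μ-λ))
Need Lq ≤ 3.4, i.e. μ(μ-λ) ≥ λ²/3.4
μ² - 13.9μ - 193.21/3.4 ≥ 0  →  μ² - 13.9μ - 56.82647 ≥ 0
Quadratic formula (positive root): μ = [λ + √(λ² + 4×56.82647)]/2
Discriminant: 193.21 + 4×56.82647 = 420.5159, √420.5159 = 20.50648
μ ≥ (13.9 + 20.50648)/2 = 17.2032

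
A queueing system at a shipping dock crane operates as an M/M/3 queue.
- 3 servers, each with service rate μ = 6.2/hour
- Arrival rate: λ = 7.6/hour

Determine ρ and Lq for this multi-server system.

Traffic intensity: ρ = λ/(cμ) = 7.6/(3×6.2) = 0.4086
Since ρ = 0.4086 < 1, system is stable.
Offered load a = λ/μ = cρ = 7.6/6.2 = 1.2258
P₀ = [ Σₙ₌₀^2 aⁿ/n! + a^3/(3!(1-ρ)) ]⁻¹
Σ = a^0/0! + a^1/1! + a^2/2! = 1.0000 + 1.2258 + 0.7513 = 2.9771
a^3/(3!(1-ρ)) = 1.8419/(6 × 0.5914) = 0.5191
P₀ = 1/(2.9771 + 0.5191) = 0.2860
Lq = P₀·a^3·ρ / (3!(1-ρ)²) = 0.2860 × 1.8419 × 0.4086 / (6 × 0.3498) = 0.1026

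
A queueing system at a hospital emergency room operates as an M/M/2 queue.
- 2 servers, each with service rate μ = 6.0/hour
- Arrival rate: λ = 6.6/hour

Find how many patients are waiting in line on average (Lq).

Traffic intensity: ρ = λ/(cμ) = 6.6/(2×6.0) = 0.5500
Since ρ = 0.5500 < 1, system is stable.
Offered load a = λ/μ = cρ = 6.6/6.0 = 1.1000
P₀ = [ Σₙ₌₀^1 aⁿ/n! + a^2/(2!(1-ρ)) ]⁻¹
Σ = a^0/0! + a^1/1! = 1.0000 + 1.1000 = 2.1000
a^2/(2!(1-ρ)) = 1.2100/(2 × 0.4500) = 1.3444
P₀ = 1/(2.1000 + 1.3444) = 0.2903
Lq = P₀·a^2·ρ / (2!(1-ρ)²) = 0.29032 × 1.2100 × 0.55000 / (2 × 0.20250) = 0.4771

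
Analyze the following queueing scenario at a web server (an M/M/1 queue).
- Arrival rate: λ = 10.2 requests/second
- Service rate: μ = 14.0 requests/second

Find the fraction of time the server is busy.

Server utilization: ρ = λ/μ
ρ = 10.2/14.0 = 0.7286
The server is busy 72.86% of the time.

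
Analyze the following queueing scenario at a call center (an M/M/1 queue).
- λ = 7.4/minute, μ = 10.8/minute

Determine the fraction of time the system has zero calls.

ρ = λ/μ = 7.4/10.8 = 0.6852
P(0) = 1 - ρ = 1 - 0.6852 = 0.3148
The server is idle 31.48% of the time.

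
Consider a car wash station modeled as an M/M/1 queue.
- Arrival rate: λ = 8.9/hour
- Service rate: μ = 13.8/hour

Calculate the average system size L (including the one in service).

ρ = λ/μ = 8.9/13.8 = 0.6449
For M/M/1: L = λ/(μ-λ)
L = 8.9/(13.8-8.9) = 8.9/4.90
L = 1.8163 cars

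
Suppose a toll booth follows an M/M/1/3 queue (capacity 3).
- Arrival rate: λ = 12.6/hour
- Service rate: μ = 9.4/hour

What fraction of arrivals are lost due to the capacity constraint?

ρ = λ/μ = 12.6/9.4 = 1.3404
P₀ = (1-ρ)/(1-ρ^(K+1)) = (1-1.3404)/(1-1.3404^4) = -0.3404/-2.2280 = 0.1528
P_K = P₀×ρ^K = 0.15278 × 1.3404^3 = 0.15278 × 2.4083 = 0.3679
Blocking probability = 36.79%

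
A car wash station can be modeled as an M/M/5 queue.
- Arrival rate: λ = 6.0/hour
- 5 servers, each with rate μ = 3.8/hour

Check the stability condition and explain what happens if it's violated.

Stability requires ρ = λ/(cμ) < 1
ρ = 6.0/(5 × 3.8) = 6.0/19.00 = 0.3158
Since 0.3158 < 1, the system is STABLE.
The servers are busy 31.58% of the time.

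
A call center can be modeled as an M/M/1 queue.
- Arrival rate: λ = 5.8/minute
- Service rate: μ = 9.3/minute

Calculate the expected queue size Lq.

ρ = λ/μ = 5.8/9.3 = 0.6237
For M/M/1: Lq = λ²/(μ(μ-λ))
Lq = 33.64/(9.3 × 3.50)
Lq = 1.0335 calls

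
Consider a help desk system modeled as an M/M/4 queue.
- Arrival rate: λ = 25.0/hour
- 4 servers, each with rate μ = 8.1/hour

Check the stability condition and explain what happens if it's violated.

Stability requires ρ = λ/(cμ) < 1
ρ = 25.0/(4 × 8.1) = 25.0/32.40 = 0.7716
Since 0.7716 < 1, the system is STABLE.
The servers are busy 77.16% of the time.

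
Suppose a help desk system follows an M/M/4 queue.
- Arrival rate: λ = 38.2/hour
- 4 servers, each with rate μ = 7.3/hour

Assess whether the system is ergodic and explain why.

Stability requires ρ = λ/(cμ) < 1
ρ = 38.2/(4 × 7.3) = 38.2/29.20 = 1.3082
Since 1.3082 ≥ 1, the system is UNSTABLE.
Need c > λ/μ = 38.2/7.3 = 5.23.
Minimum servers needed: c = 6.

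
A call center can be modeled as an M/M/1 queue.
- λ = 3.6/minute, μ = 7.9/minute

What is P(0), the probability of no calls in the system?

ρ = λ/μ = 3.6/7.9 = 0.4557
P(0) = 1 - ρ = 1 - 0.4557 = 0.5443
The server is idle 54.43% of the time.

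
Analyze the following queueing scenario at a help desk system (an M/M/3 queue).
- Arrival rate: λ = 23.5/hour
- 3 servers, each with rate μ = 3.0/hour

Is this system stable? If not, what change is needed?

Stability requires ρ = λ/(cμ) < 1
ρ = 23.5/(3 × 3.0) = 23.5/9.00 = 2.6111
Since 2.6111 ≥ 1, the system is UNSTABLE.
Need c > λ/μ = 23.5/3.0 = 7.83.
Minimum servers needed: c = 8.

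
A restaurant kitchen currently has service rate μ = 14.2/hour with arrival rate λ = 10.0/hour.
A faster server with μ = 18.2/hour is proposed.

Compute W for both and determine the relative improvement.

System 1: ρ₁ = 10.0/14.2 = 0.7042, W₁ = 1/(14.2-10.0) = 0.23810
System 2: ρ₂ = 10.0/18.2 = 0.5495, W₂ = 1/(18.2-10.0) = 0.12195
Improvement: (W₁-W₂)/W₁ = (0.23810-0.12195)/0.23810 = 48.78%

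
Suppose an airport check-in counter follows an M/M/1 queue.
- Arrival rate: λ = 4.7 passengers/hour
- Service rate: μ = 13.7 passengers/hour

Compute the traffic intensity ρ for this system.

Server utilization: ρ = λ/μ
ρ = 4.7/13.7 = 0.3431
The server is busy 34.31% of the time.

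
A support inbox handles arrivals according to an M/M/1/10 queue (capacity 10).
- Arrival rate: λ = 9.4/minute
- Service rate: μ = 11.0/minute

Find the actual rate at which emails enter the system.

ρ = λ/μ = 9.4/11.0 = 0.85455
P₀ = (1-ρ)/(1-ρ^(K+1)) = (1-0.85455)/(1-0.85455^11) = 0.1454/0.8225 = 0.1768
P_K = P₀×ρ^K = 0.1768 × 0.85455^10 = 0.1768 × 0.2077 = 0.03672
λ_eff = λ(1-P_K) = 9.4 × (1 - 0.03672) = 9.4 × 0.96328 = 9.0548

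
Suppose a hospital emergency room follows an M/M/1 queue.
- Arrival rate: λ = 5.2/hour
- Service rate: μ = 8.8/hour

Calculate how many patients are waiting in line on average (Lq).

ρ = λ/μ = 5.2/8.8 = 0.5909
For M/M/1: Lq = λ²/(μ(μ-λ))
Lq = 27.04/(8.8 × 3.60)
Lq = 0.8535 patients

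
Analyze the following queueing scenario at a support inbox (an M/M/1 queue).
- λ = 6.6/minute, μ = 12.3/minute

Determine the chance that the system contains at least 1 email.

ρ = λ/μ = 6.6/12.3 = 0.5366
P(N ≥ n) = ρⁿ
P(N ≥ 1) = 0.5366^1
P(N ≥ 1) = 0.5366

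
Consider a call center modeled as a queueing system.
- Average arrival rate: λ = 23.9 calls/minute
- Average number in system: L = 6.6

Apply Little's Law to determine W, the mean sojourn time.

Little's Law: L = λW, so W = L/λ
W = 6.6/23.9 = 0.2762 minutes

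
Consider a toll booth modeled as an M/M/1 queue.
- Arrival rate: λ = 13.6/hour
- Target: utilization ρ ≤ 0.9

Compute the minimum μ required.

ρ = λ/μ, so μ = λ/ρ
μ ≥ 13.6/0.9 = 15.1111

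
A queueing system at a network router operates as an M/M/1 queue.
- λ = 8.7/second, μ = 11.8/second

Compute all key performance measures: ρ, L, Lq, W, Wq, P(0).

Step 1: ρ = λ/μ = 8.7/11.8 = 0.7373
Step 2: L = λ/(μ-λ) = 8.7/3.10 = 2.8065
Step 3: Lq = λ²/(μ(μ-λ)) = 75.69/(11.8×3.10) = 2.0692
Step 4: W = 1/(μ-λ) = 1/3.10 = 0.322581
Step 5: Wq = λ/(μ(μ-λ)) = 8.7/(11.8×3.10) = 0.2378
Step 6: P(0) = 1-ρ = 0.2627
Verify: L = λW = 8.7×0.322581 = 2.8065 ✔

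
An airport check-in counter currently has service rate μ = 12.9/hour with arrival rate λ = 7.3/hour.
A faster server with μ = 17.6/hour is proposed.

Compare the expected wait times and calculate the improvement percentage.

System 1: ρ₁ = 7.3/12.9 = 0.5659, W₁ = 1/(12.9-7.3) = 0.17857
System 2: ρ₂ = 7.3/17.6 = 0.4148, W₂ = 1/(17.6-7.3) = 0.097087
Improvement: (W₁-W₂)/W₁ = (0.17857-0.097087)/0.17857 = 45.63%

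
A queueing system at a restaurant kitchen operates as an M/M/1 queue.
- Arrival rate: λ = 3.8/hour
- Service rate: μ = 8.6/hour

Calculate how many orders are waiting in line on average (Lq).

ρ = λ/μ = 3.8/8.6 = 0.4419
For M/M/1: Lq = λ²/(μ(μ-λ))
Lq = 14.44/(8.6 × 4.80)
Lq = 0.3498 orders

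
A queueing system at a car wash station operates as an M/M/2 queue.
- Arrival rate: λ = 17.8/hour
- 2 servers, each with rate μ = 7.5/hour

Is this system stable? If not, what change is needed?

Stability requires ρ = λ/(cμ) < 1
ρ = 17.8/(2 × 7.5) = 17.8/15.00 = 1.1867
Since 1.1867 ≥ 1, the system is UNSTABLE.
Need c > λ/μ = 17.8/7.5 = 2.37.
Minimum servers needed: c = 3.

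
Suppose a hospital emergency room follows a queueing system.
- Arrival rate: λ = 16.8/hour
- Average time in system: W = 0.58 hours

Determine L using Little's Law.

Little's Law: L = λW
L = 16.8 × 0.58 = 9.7440 patients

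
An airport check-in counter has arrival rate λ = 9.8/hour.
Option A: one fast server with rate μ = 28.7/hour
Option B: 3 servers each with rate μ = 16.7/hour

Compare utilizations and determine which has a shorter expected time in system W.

Option A: single server μ = 28.7 (M/M/1)
  ρ_A = 9.8/28.7 = 0.3415
  W_A = 1/(μ-λ) = 1/(28.7-9.8) = 1/18.90 = 0.05291

Option B: 3 servers μ = 16.7 (M/M/3)
  ρ_B = λ/(cμ) = 9.8/(3×16.7) = 0.1956
  Offered load a = λ/μ = cρ = 9.8/16.7 = 0.5868
  P₀ = [ Σₙ₌₀^2 aⁿ/n! + a^3/(3!(1-ρ)) ]⁻¹
  Σ = a^0/0! + a^1/1! + a^2/2! = 1.0000 + 0.5868 + 0.1722 = 1.7590
  a^3/(3!(1-ρ)) = 0.2021/(6 × 0.8044) = 0.04187
  P₀ = 1/(1.7590 + 0.04187) = 0.5553
  Lq = P₀·a^3·ρ / (3!(1-ρ)²) = 0.55528 × 0.20208 × 0.19561 / (6 × 0.64705) = 0.005654
  Wq_B = Lq/λ = 0.005654/9.8 = 0.0005769
  W_B = Wq_B + 1/μ = 0.0005769 + 0.05988 = 0.06046

Since W_A = 0.05291 < W_B = 0.06046, Option A (single fast server) has the shorter time in system.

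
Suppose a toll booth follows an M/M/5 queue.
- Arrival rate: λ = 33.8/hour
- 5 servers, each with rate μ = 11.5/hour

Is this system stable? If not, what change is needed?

Stability requires ρ = λ/(cμ) < 1
ρ = 33.8/(5 × 11.5) = 33.8/57.50 = 0.5878
Since 0.5878 < 1, the system is STABLE.
The servers are busy 58.78% of the time.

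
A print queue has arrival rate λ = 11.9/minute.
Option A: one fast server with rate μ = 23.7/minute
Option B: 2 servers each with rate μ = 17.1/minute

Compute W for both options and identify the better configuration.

Option A: single server μ = 23.7 (M/M/1)
  ρ_A = 11.9/23.7 = 0.5021
  W_A = 1/(μ-λ) = 1/(23.7-11.9) = 1/11.80 = 0.08475

Option B: 2 servers μ = 17.1 (M/M/2)
  ρ_B = λ/(cμ) = 11.9/(2×17.1) = 0.3480
  Offered load a = λ/μ = cρ = 11.9/17.1 = 0.6959
  P₀ = [ Σₙ₌₀^1 aⁿ/n! + a^2/(2!(1-ρ)) ]⁻¹
  Σ = a^0/0! + a^1/1! = 1.0000 + 0.6959 = 1.6959
  a^2/(2!(1-ρ)) = 0.4843/(2 × 0.6520) = 0.3714
  P₀ = 1/(1.6959 + 0.3714) = 0.4837
  Lq = P₀·a^2·ρ / (2!(1-ρ)²) = 0.4837 × 0.4843 × 0.3480 / (2 × 0.4252) = 0.09586
  Wq_B = Lq/λ = 0.09586/11.9 = 0.0080555
  W_B = Wq_B + 1/μ = 0.0080555 + 0.058480 = 0.06654

Since W_B = 0.06654 < W_A = 0.08475, Option B (multiple servers) has the shorter time in system.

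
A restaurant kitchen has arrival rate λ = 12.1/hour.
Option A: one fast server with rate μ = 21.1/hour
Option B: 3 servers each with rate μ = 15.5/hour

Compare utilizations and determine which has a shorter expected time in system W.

Option A: single server μ = 21.1 (M/M/1)
  ρ_A = 12.1/21.1 = 0.5735
  W_A = 1/(μ-λ) = 1/(21.1-12.1) = 1/9.00 = 0.1111

Option B: 3 servers μ = 15.5 (M/M/3)
  ρ_B = λ/(cμ) = 12.1/(3×15.5) = 0.2602
  Offered load a = λ/μ = cρ = 12.1/15.5 = 0.7806
  P₀ = [ Σₙ₌₀^2 aⁿ/n! + a^3/(3!(1-ρ)) ]⁻¹
  Σ = a^0/0! + a^1/1! + a^2/2! = 1.0000 + 0.7806 + 0.3047 = 2.0853
  a^3/(3!(1-ρ)) = 0.4757/(6 × 0.7398) = 0.1072
  P₀ = 1/(2.0853 + 0.1072) = 0.4561
  Lq = P₀·a^3·ρ / (3!(1-ρ)²) = 0.4561 × 0.4757 × 0.2602 / (6 × 0.5473) = 0.01719
  Wq_B = Lq/λ = 0.01719/12.1 = 0.001421
  W_B = Wq_B + 1/μ = 0.001421 + 0.06452 = 0.06594

Since W_B = 0.06594 < W_A = 0.1111, Option B (multiple servers) has the shorter time in system.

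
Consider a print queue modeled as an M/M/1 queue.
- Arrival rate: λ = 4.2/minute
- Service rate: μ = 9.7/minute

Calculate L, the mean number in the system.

ρ = λ/μ = 4.2/9.7 = 0.4330
For M/M/1: L = λ/(μ-λ)
L = 4.2/(9.7-4.2) = 4.2/5.50
L = 0.7636 jobs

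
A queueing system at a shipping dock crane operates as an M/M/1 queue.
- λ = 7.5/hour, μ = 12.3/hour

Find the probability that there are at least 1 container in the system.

ρ = λ/μ = 7.5/12.3 = 0.6098
P(N ≥ n) = ρⁿ
P(N ≥ 1) = 0.6098^1
P(N ≥ 1) = 0.6098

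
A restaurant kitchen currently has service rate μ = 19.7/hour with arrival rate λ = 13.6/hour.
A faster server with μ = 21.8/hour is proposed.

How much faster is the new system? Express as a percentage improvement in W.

System 1: ρ₁ = 13.6/19.7 = 0.6904, W₁ = 1/(19.7-13.6) = 0.16393
System 2: ρ₂ = 13.6/21.8 = 0.6239, W₂ = 1/(21.8-13.6) = 0.12195
Improvement: (W₁-W₂)/W₁ = (0.16393-0.12195)/0.16393 = 25.61%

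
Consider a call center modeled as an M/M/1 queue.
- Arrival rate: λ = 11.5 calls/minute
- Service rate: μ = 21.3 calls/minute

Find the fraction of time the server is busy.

Server utilization: ρ = λ/μ
ρ = 11.5/21.3 = 0.5399
The server is busy 53.99% of the time.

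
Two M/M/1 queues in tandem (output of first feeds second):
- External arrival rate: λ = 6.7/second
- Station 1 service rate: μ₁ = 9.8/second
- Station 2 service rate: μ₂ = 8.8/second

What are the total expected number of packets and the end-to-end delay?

By Jackson's theorem, each station behaves as independent M/M/1.
Station 1: ρ₁ = 6.7/9.8 = 0.6837, L₁ = ρ₁/(1-ρ₁) = λ/(μ₁-λ) = 6.7/3.10 = 2.1613
Station 2: ρ₂ = 6.7/8.8 = 0.7614, L₂ = ρ₂/(1-ρ₂) = λ/(μ₂-λ) = 6.7/2.10 = 3.1905
Total: L = L₁ + L₂ = 2.1613 + 3.1905 = 5.3518
W = L/λ = 5.3518/6.7 = 0.7988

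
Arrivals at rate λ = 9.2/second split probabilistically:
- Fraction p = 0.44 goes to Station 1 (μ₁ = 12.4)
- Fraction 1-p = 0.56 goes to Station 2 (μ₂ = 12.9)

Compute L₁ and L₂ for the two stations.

Effective rates: λ₁ = 9.2×0.44 = 4.048, λ₂ = 9.2×0.56 = 5.152
Station 1: ρ₁ = 4.048/12.4 = 0.32645, L₁ = ρ₁/(1-ρ₁) = 0.32645/(1-0.32645) = 0.4847
Station 2: ρ₂ = 5.152/12.9 = 0.39938, L₂ = ρ₂/(1-ρ₂) = 0.39938/(1-0.39938) = 0.6649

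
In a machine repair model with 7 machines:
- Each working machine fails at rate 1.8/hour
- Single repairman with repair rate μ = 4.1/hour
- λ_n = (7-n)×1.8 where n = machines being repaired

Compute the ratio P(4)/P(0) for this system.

P(4)/P(0) = ∏_{i=0}^{4-1} λ_i/μ_{i+1}
= (7-0)×1.8/4.1 × (7-1)×1.8/4.1 × (7-2)×1.8/4.1 × (7-3)×1.8/4.1
= 31.2057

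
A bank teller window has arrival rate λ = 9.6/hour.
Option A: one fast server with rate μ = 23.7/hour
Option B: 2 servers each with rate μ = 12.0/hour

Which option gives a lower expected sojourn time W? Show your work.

Option A: single server μ = 23.7 (M/M/1)
  ρ_A = 9.6/23.7 = 0.4051
  W_A = 1/(μ-λ) = 1/(23.7-9.6) = 1/14.10 = 0.07092

Option B: 2 servers μ = 12.0 (M/M/2)
  ρ_B = λ/(cμ) = 9.6/(2×12.0) = 0.4000
  Offered load a = λ/μ = cρ = 9.6/12.0 = 0.8000
  P₀ = [ Σₙ₌₀^1 aⁿ/n! + a^2/(2!(1-ρ)) ]⁻¹
  Σ = a^0/0! + a^1/1! = 1.0000 + 0.8000 = 1.8000
  a^2/(2!(1-ρ)) = 0.6400/(2 × 0.6000) = 0.5333
  P₀ = 1/(1.8000 + 0.5333) = 0.4286
  Lq = P₀·a^2·ρ / (2!(1-ρ)²) = 0.4286 × 0.6400 × 0.4000 / (2 × 0.3600) = 0.1524
  Wq_B = Lq/λ = 0.15238/9.6 = 0.015873
  W_B = Wq_B + 1/μ = 0.015873 + 0.083333 = 0.09921

Since W_A = 0.07092 < W_B = 0.09921, Option A (single fast server) has the shorter time in system.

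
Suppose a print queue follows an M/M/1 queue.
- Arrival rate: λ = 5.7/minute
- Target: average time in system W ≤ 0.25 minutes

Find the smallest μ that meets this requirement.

For M/M/1: W = 1/(μ-λ)
Need W ≤ 0.25, so 1/(μ-λ) ≤ 0.25
μ - λ ≥ 1/0.25 = 4.0000
μ ≥ 5.7 + 4.0000 = 9.7000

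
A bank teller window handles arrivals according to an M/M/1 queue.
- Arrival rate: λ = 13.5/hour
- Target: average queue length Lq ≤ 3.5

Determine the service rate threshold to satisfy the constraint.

For M/M/1: Lq = λ²/(μ(μ-λ))
Need Lq ≤ 3.5, i.e. μ(μ-λ) ≥ λ²/3.5
μ² - 13.5μ - 182.25/3.5 ≥ 0  →  μ² - 13.5μ - 52.07143 ≥ 0
Quadratic formula (positive root): μ = [λ + √(λ² + 4×52.07143)]/2
Discriminant: 182.25 + 4×52.07143 = 390.5357, √390.5357 = 19.7620
μ ≥ (13.5 + 19.7620)/2 = 16.6310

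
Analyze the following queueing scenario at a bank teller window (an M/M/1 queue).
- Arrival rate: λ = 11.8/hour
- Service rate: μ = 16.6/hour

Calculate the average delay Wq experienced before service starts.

First, compute utilization: ρ = λ/μ = 11.8/16.6 = 0.7108
For M/M/1: Wq = λ/(μ(μ-λ))
Wq = 11.8/(16.6 × (16.6-11.8))
Wq = 11.8/(16.6 × 4.80)
Wq = 0.1481 hours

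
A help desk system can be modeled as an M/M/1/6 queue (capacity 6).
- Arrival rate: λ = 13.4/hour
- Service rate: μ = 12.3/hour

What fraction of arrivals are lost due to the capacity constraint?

ρ = λ/μ = 13.4/12.3 = 1.08943
P₀ = (1-ρ)/(1-ρ^(K+1)) = (1-1.08943)/(1-1.08943^7) = -0.08943/-0.8214 = 0.1089
P_K = P₀×ρ^K = 0.10888 × 1.08943^6 = 0.10888 × 1.6718 = 0.1820
Blocking probability = 18.20%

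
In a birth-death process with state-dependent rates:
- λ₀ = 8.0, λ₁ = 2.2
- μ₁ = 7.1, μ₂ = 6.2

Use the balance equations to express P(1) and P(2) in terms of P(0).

Balance equations:
State 0: λ₀P₀ = μ₁P₁ → P₁ = (λ₀/μ₁)P₀ = (8.0/7.1)P₀ = 1.1268P₀
State 1: P₂ = (λ₀λ₁)/(μ₁μ₂)P₀ = (8.0×2.2)/(7.1×6.2)P₀ = 0.3998P₀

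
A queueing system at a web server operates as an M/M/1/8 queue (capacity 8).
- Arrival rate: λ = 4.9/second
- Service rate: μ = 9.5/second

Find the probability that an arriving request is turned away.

ρ = λ/μ = 4.9/9.5 = 0.5158
P₀ = (1-ρ)/(1-ρ^(K+1)) = (1-0.5158)/(1-0.5158^9) = 0.4842/0.9974 = 0.4855
P_K = P₀×ρ^K = 0.4855 × 0.5158^8 = 0.4855 × 0.005010 = 0.002432
Blocking probability = 0.24%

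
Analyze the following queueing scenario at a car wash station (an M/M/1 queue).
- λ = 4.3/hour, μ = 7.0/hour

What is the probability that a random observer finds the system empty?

ρ = λ/μ = 4.3/7.0 = 0.6143
P(0) = 1 - ρ = 1 - 0.6143 = 0.3857
The server is idle 38.57% of the time.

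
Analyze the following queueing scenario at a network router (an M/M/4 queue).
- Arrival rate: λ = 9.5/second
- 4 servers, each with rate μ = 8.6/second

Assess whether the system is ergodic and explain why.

Stability requires ρ = λ/(cμ) < 1
ρ = 9.5/(4 × 8.6) = 9.5/34.40 = 0.2762
Since 0.2762 < 1, the system is STABLE.
The servers are busy 27.62% of the time.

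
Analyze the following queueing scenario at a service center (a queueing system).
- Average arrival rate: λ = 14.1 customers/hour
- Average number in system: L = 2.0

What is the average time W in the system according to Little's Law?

Little's Law: L = λW, so W = L/λ
W = 2.0/14.1 = 0.1418 hours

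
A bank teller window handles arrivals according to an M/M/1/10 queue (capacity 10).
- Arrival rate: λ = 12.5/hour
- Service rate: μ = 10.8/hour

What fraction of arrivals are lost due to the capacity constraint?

ρ = λ/μ = 12.5/10.8 = 1.15741
P₀ = (1-ρ)/(1-ρ^(K+1)) = (1-1.15741)/(1-1.15741^11) = -0.1574/-3.9930 = 0.03942
P_K = P₀×ρ^K = 0.03942 × 1.15741^10 = 0.03942 × 4.3139 = 0.1701
Blocking probability = 17.01%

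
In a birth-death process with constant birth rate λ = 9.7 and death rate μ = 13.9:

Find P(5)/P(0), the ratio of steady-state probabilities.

For constant rates: P(n)/P(0) = (λ/μ)^n
P(5)/P(0) = (9.7/13.9)^5 = 0.69784^5 = 0.1655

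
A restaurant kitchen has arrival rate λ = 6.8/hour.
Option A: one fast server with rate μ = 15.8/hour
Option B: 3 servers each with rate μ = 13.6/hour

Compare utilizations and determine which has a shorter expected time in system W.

Option A: single server μ = 15.8 (M/M/1)
  ρ_A = 6.8/15.8 = 0.4304
  W_A = 1/(μ-λ) = 1/(15.8-6.8) = 1/9.00 = 0.1111

Option B: 3 servers μ = 13.6 (M/M/3)
  ρ_B = λ/(cμ) = 6.8/(3×13.6) = 0.1667
  Offered load a = λ/μ = cρ = 6.8/13.6 = 0.5000
  P₀ = [ Σₙ₌₀^2 aⁿ/n! + a^3/(3!(1-ρ)) ]⁻¹
  Σ = a^0/0! + a^1/1! + a^2/2! = 1.0000 + 0.5000 + 0.1250 = 1.6250
  a^3/(3!(1-ρ)) = 0.1250/(6 × 0.8333) = 0.02500
  P₀ = 1/(1.6250 + 0.02500) = 0.6061
  Lq = P₀·a^3·ρ / (3!(1-ρ)²) = 0.60606 × 0.12500 × 0.16667 / (6 × 0.69444) = 0.003030
  Wq_B = Lq/λ = 0.003030/6.8 = 0.0004456
  W_B = Wq_B + 1/μ = 0.0004456 + 0.07353 = 0.07398

Since W_B = 0.07398 < W_A = 0.1111, Option B (multiple servers) has the shorter time in system.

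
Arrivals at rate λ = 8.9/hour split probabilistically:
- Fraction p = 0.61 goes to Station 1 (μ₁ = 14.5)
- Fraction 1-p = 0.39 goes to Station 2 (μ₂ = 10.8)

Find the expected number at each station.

Effective rates: λ₁ = 8.9×0.61 = 5.429, λ₂ = 8.9×0.39 = 3.471
Station 1: ρ₁ = 5.429/14.5 = 0.3744, L₁ = ρ₁/(1-ρ₁) = 0.3744/(1-0.3744) = 0.5985
Station 2: ρ₂ = 3.471/10.8 = 0.3214, L₂ = ρ₂/(1-ρ₂) = 0.3214/(1-0.3214) = 0.4736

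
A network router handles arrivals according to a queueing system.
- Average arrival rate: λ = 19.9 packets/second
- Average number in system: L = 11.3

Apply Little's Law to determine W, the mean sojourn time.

Little's Law: L = λW, so W = L/λ
W = 11.3/19.9 = 0.5678 seconds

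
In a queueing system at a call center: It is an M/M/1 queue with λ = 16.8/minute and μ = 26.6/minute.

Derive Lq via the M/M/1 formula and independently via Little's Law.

Method 1 (direct): Lq = λ²/(μ(μ-λ)) = 282.24/(26.6 × 9.80) = 1.0827

Method 2 (Little's Law):
W = 1/(μ-λ) = 1/9.80 = 0.102041
Wq = W - 1/μ = 0.102041 - 0.0375940 = 0.064447
Lq = λWq = 16.8 × 0.064447 = 1.0827 ✔ (matches Method 1)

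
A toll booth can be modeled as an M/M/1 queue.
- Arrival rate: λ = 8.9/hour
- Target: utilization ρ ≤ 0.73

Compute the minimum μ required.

ρ = λ/μ, so μ = λ/ρ
μ ≥ 8.9/0.73 = 12.1918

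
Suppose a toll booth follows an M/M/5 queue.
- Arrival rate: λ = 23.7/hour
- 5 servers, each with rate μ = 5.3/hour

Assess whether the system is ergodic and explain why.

Stability requires ρ = λ/(cμ) < 1
ρ = 23.7/(5 × 5.3) = 23.7/26.50 = 0.8943
Since 0.8943 < 1, the system is STABLE.
The servers are busy 89.43% of the time.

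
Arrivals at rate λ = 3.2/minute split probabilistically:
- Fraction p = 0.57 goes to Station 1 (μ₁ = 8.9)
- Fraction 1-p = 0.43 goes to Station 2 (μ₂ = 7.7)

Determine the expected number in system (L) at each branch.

Effective rates: λ₁ = 3.2×0.57 = 1.824, λ₂ = 3.2×0.43 = 1.376
Station 1: ρ₁ = 1.824/8.9 = 0.20494, L₁ = ρ₁/(1-ρ₁) = 0.20494/(1-0.20494) = 0.2578
Station 2: ρ₂ = 1.376/7.7 = 0.1787, L₂ = ρ₂/(1-ρ₂) = 0.1787/(1-0.1787) = 0.2176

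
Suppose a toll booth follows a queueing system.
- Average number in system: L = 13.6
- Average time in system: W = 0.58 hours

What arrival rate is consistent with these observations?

Little's Law: L = λW, so λ = L/W
λ = 13.6/0.58 = 23.4483 vehicles/hour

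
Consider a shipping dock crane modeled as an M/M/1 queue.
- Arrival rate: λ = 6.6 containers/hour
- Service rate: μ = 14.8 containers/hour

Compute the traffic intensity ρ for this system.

Server utilization: ρ = λ/μ
ρ = 6.6/14.8 = 0.4459
The server is busy 44.59% of the time.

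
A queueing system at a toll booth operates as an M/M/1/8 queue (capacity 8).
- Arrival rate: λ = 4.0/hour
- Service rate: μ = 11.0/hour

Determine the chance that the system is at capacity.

ρ = λ/μ = 4.0/11.0 = 0.36364
P₀ = (1-ρ)/(1-ρ^(K+1)) = (1-0.36364)/(1-0.36364^9) = 0.63636/0.99989 = 0.6364
P_K = P₀×ρ^K = 0.6364 × 0.36364^8 = 0.6364 × 0.0003058 = 0.0001946
Blocking probability = 0.01946%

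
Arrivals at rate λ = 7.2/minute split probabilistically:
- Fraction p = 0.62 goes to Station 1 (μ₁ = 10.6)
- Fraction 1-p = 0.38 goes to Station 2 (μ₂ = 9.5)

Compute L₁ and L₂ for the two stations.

Effective rates: λ₁ = 7.2×0.62 = 4.464, λ₂ = 7.2×0.38 = 2.736
Station 1: ρ₁ = 4.464/10.6 = 0.42113, L₁ = ρ₁/(1-ρ₁) = 0.42113/(1-0.42113) = 0.7275
Station 2: ρ₂ = 2.736/9.5 = 0.2880, L₂ = ρ₂/(1-ρ₂) = 0.2880/(1-0.2880) = 0.4045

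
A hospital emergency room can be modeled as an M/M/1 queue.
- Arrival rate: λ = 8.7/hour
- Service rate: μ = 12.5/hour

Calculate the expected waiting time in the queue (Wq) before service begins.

First, compute utilization: ρ = λ/μ = 8.7/12.5 = 0.6960
For M/M/1: Wq = λ/(μ(μ-λ))
Wq = 8.7/(12.5 × (12.5-8.7))
Wq = 8.7/(12.5 × 3.80)
Wq = 0.1832 hours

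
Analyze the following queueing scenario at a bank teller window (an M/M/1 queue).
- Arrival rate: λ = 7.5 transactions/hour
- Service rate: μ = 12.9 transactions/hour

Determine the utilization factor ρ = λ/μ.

Server utilization: ρ = λ/μ
ρ = 7.5/12.9 = 0.5814
The server is busy 58.14% of the time.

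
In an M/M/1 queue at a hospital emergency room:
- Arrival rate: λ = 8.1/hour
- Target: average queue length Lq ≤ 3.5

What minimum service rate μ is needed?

For M/M/1: Lq = λ²/(μ(μ-λ))
Need Lq ≤ 3.5, i.e. μ(μ-λ) ≥ λ²/3.5
μ² - 8.1μ - 65.61/3.5 ≥ 0  →  μ² - 8.1μ - 18.745714 ≥ 0
Quadratic formula (positive root): μ = [λ + √(λ² + 4×18.745714)]/2
Discriminant: 65.61 + 4×18.745714 = 140.5929, √140.5929 = 11.8572
μ ≥ (8.1 + 11.8572)/2 = 9.9786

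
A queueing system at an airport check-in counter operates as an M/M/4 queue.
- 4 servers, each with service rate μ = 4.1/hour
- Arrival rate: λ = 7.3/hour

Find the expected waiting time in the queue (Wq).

Traffic intensity: ρ = λ/(cμ) = 7.3/(4×4.1) = 0.4451
Since ρ = 0.4451 < 1, system is stable.
Offered load a = λ/μ = cρ = 7.3/4.1 = 1.7805
P₀ = [ Σₙ₌₀^3 aⁿ/n! + a^4/(4!(1-ρ)) ]⁻¹
Σ = a^0/0! + a^1/1! + a^2/2! + a^3/3! = 1.0000 + 1.7805 + 1.5851 + 0.9407 = 5.3063
a^4/(4!(1-ρ)) = 10.0498/(24 × 0.55488) = 0.7547
P₀ = 1/(5.3063 + 0.7547) = 0.1650
Lq = P₀·a^4·ρ / (4!(1-ρ)²) = 0.1650 × 10.0498 × 0.4451 / (24 × 0.3079) = 0.09988
Wq = Lq/λ = 0.09988/7.3 = 0.01368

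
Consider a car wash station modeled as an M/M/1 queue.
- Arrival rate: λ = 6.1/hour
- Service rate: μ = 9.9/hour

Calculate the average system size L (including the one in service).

ρ = λ/μ = 6.1/9.9 = 0.6162
For M/M/1: L = λ/(μ-λ)
L = 6.1/(9.9-6.1) = 6.1/3.80
L = 1.6053 cars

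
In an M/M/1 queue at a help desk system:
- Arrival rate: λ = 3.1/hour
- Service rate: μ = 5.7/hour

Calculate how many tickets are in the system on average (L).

ρ = λ/μ = 3.1/5.7 = 0.5439
For M/M/1: L = λ/(μ-λ)
L = 3.1/(5.7-3.1) = 3.1/2.60
L = 1.1923 tickets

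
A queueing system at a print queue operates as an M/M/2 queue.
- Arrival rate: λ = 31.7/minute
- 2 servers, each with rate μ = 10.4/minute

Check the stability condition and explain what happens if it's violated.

Stability requires ρ = λ/(cμ) < 1
ρ = 31.7/(2 × 10.4) = 31.7/20.80 = 1.5240
Since 1.5240 ≥ 1, the system is UNSTABLE.
Need c > λ/μ = 31.7/10.4 = 3.05.
Minimum servers needed: c = 4.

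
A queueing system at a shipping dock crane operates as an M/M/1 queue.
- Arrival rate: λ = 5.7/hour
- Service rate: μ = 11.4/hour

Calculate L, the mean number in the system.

ρ = λ/μ = 5.7/11.4 = 0.5000
For M/M/1: L = λ/(μ-λ)
L = 5.7/(11.4-5.7) = 5.7/5.70
L = 1.0000 containers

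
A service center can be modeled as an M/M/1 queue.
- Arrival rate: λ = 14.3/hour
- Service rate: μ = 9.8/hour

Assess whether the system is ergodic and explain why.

Stability requires ρ = λ/(cμ) < 1
ρ = 14.3/(1 × 9.8) = 14.3/9.80 = 1.4592
Since 1.4592 ≥ 1, the system is UNSTABLE.
Queue grows without bound. Need μ > λ = 14.3.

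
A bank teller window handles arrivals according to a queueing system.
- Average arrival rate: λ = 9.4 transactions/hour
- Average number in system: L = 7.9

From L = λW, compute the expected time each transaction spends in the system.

Little's Law: L = λW, so W = L/λ
W = 7.9/9.4 = 0.8404 hours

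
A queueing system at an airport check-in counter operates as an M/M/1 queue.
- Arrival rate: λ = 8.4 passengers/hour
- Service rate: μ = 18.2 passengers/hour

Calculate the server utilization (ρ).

Server utilization: ρ = λ/μ
ρ = 8.4/18.2 = 0.4615
The server is busy 46.15% of the time.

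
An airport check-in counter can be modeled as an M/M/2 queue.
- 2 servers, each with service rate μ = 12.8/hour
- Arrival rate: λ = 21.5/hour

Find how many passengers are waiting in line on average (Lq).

Traffic intensity: ρ = λ/(cμ) = 21.5/(2×12.8) = 0.8398
Since ρ = 0.8398 < 1, system is stable.
Offered load a = λ/μ = cρ = 21.5/12.8 = 1.6797
P₀ = [ Σₙ₌₀^1 aⁿ/n! + a^2/(2!(1-ρ)) ]⁻¹
Σ = a^0/0! + a^1/1! = 1.0000 + 1.6797 = 2.6797
a^2/(2!(1-ρ)) = 2.8214/(2 × 0.16016) = 8.8081
P₀ = 1/(2.6797 + 8.8081) = 0.08705
Lq = P₀·a^2·ρ / (2!(1-ρ)²) = 0.0870488 × 2.82135 × 0.839844 / (2 × 0.0256500) = 4.0207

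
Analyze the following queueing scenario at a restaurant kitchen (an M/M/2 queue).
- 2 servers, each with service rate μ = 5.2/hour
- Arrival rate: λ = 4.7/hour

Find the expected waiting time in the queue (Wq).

Traffic intensity: ρ = λ/(cμ) = 4.7/(2×5.2) = 0.4519
Since ρ = 0.4519 < 1, system is stable.
Offered load a = λ/μ = cρ = 4.7/5.2 = 0.9038
P₀ = [ Σₙ₌₀^1 aⁿ/n! + a^2/(2!(1-ρ)) ]⁻¹
Σ = a^0/0! + a^1/1! = 1.0000 + 0.9038 = 1.9038
a^2/(2!(1-ρ)) = 0.81694/(2 × 0.54808) = 0.7453
P₀ = 1/(1.9038 + 0.7453) = 0.3775
Lq = P₀·a^2·ρ / (2!(1-ρ)²) = 0.3775 × 0.8169 × 0.4519 / (2 × 0.3004) = 0.2320
Wq = Lq/λ = 0.2320/4.7 = 0.04936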